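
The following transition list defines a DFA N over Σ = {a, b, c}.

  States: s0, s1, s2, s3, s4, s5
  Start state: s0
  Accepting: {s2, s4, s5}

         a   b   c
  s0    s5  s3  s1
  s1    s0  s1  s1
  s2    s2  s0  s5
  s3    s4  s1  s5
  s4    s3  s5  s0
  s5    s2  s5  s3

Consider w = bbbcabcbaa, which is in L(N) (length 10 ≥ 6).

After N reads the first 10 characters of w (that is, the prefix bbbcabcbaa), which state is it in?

State sequence: s0 -b-> s3 -b-> s1 -b-> s1 -c-> s1 -a-> s0 -b-> s3 -c-> s5 -b-> s5 -a-> s2 -a-> s2

After reading 10 characters, N is in state s2.

s2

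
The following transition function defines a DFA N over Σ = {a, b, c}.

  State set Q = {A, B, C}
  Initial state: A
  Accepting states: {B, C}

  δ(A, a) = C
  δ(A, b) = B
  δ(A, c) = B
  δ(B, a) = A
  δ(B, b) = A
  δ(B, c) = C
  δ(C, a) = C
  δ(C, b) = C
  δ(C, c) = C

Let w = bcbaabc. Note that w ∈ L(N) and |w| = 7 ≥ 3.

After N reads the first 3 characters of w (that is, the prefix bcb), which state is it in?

State sequence: A -b-> B -c-> C -b-> C

After reading 3 characters, N is in state C.
(This kind of state-tracing is the core of the pumping-lemma construction: with 3 states, pigeonhole forces a repeat within the first 3 steps.)

C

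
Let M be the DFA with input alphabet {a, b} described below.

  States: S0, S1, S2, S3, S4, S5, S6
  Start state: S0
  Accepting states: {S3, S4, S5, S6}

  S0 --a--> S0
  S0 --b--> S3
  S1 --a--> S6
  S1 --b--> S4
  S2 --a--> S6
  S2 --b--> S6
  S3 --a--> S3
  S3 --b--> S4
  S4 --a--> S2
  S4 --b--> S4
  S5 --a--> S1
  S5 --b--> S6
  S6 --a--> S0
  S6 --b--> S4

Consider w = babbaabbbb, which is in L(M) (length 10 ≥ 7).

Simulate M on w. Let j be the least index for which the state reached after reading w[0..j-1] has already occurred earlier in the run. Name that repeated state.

S3

State sequence: S0 -b-> S3 -a-> S3 -b-> S4 -b-> S4 -a-> S2 -a-> S6 -b-> S4 -b-> S4 -b-> S4 -b-> S4
First repeat at step 2: S3 was already visited.

The earliest repeat is at step j = 2: M is in S3, which it already visited at step i = 1.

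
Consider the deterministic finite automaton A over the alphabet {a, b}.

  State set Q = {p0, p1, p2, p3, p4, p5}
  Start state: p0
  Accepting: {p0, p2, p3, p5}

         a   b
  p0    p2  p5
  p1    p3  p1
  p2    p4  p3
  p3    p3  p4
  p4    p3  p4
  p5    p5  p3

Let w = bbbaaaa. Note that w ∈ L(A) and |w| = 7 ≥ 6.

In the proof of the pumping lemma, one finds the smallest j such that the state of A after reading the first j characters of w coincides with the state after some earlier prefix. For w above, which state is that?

p3

State sequence: p0 -b-> p5 -b-> p3 -b-> p4 -a-> p3 -a-> p3 -a-> p3 -a-> p3
First repeat at step 4: p3 was already visited.

The earliest repeat is at step j = 4: A is in p3, which it already visited at step i = 2.
Since A has 6 states, any run of length ≥ 6 visits 6+1 states, so by pigeonhole some state repeats within the first 6 steps — that repeat gives the pumpable loop.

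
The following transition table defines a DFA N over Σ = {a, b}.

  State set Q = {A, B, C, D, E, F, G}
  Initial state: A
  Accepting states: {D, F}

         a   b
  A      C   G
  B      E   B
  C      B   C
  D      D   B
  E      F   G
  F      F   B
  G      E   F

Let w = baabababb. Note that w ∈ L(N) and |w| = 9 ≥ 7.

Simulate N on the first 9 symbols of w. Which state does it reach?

F

State sequence: A -b-> G -a-> E -a-> F -b-> B -a-> E -b-> G -a-> E -b-> G -b-> F

After reading 9 characters, N is in state F.
(This kind of state-tracing is the core of the pumping-lemma construction: with 7 states, pigeonhole forces a repeat within the first 7 steps.)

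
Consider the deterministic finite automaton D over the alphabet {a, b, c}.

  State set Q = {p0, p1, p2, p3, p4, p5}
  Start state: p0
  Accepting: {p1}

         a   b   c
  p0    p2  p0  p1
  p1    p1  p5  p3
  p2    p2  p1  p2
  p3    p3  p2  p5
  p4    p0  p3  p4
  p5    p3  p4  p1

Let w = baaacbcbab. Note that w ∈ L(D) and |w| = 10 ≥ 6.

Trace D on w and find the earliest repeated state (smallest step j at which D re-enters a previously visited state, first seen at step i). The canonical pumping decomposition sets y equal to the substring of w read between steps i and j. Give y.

State sequence: p0 -b-> p0 -a-> p2 -a-> p2 -a-> p2 -c-> p2 -b-> p1 -c-> p3 -b-> p2 -a-> p2 -b-> p1
First repeat at step 1: p0 was already visited.

So i = 0, j = 1, giving x = w[0:0] = ε, y = w[0:1] = b, z = w[1:10] = aaacbcbab.
Check: |xy| = 1 ≤ 6 and |y| = 1 ≥ 1. Reading y takes D from p0 back to p0, so every xyⁱz is accepted.

b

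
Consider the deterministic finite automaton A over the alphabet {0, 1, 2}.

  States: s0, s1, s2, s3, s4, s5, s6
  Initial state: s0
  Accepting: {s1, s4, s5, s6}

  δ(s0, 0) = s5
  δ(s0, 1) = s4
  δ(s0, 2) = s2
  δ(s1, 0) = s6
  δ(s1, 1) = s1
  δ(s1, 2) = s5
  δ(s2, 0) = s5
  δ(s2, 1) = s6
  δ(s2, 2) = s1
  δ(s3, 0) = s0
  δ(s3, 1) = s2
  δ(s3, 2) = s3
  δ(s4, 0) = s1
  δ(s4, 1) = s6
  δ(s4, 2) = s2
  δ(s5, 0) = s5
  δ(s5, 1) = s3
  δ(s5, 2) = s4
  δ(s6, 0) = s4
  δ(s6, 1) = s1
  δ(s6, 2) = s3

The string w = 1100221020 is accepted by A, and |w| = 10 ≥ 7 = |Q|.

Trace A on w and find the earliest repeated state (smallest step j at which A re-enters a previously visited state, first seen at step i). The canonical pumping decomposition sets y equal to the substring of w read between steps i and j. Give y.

Run of A on w = 1 1 0 0 2 2 1 0 2 0:
  step 0: s0  (start)
  step 1: s4  (read 1: s0→s4)
  step 2: s6  (read 1: s4→s6)
  step 3: s4  (read 0: s6→s4)   ← first repeat (s4 seen earlier)
  step 4: s1  (read 0: s4→s1)
  step 5: s5  (read 2: s1→s5)
  step 6: s4  (read 2: s5→s4)
  step 7: s6  (read 1: s4→s6)
  step 8: s4  (read 0: s6→s4)
  step 9: s2  (read 2: s4→s2)
  step 10: s5  (read 0: s2→s5)

So i = 1, j = 3, giving x = w[0:1] = 1, y = w[1:3] = 10, z = w[3:10] = 0221020.
Check: |xy| = 3 ≤ 7 and |y| = 2 ≥ 1. Reading y takes A from s4 back to s4, so every xyⁱz is accepted.

10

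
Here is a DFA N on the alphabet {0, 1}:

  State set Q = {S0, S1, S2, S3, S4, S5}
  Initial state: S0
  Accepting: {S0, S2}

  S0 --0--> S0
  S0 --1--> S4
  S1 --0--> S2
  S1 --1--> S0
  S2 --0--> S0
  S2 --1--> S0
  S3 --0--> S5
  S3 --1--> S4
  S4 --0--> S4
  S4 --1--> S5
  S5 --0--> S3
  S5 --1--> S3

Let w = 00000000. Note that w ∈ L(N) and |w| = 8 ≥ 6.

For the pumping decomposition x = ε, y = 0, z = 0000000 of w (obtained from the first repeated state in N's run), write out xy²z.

000000000

xy^2z = ε·0·0·0000000 = 000000000.
Reading y = 0 takes N from S0 back to S0, so after x·y·y the machine is still in S0, and z then leads to the accepting state S0. Hence 000000000 ∈ L(N).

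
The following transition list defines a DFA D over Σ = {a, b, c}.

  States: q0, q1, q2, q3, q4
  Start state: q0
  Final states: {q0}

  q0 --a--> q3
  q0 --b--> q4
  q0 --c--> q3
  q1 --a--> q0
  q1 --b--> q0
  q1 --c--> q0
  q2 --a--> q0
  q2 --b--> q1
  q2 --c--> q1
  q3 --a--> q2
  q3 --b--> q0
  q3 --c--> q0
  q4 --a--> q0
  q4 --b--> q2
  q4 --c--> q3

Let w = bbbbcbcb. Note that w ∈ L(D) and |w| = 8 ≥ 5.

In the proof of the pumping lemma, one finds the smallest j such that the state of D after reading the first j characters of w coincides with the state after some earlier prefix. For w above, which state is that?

q0

State sequence: q0 -b-> q4 -b-> q2 -b-> q1 -b-> q0 -c-> q3 -b-> q0 -c-> q3 -b-> q0
First repeat at step 4: q0 was already visited.

The earliest repeat is at step j = 4: D is in q0, which it already visited at step i = 0.
Since D has 5 states, any run of length ≥ 5 visits 5+1 states, so by pigeonhole some state repeats within the first 5 steps — that repeat gives the pumpable loop.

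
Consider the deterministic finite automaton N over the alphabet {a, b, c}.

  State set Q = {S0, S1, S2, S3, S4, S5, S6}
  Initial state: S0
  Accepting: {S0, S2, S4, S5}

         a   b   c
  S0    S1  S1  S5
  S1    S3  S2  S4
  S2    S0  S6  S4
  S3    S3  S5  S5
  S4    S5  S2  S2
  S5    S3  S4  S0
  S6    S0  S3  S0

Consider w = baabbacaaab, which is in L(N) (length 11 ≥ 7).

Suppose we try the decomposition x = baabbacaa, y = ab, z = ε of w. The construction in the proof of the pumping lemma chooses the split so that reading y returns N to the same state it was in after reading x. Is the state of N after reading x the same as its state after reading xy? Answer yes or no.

State sequence: S0 -b-> S1 -a-> S3 -a-> S3 -b-> S5 -b-> S4 -a-> S5 -c-> S0 -a-> S1 -a-> S3 -a-> S3 -b-> S5

After x (step 9): S3. After xy (step 11): S5.
They differ (S3 ≠ S5), so y is not a cycle from the state after x; this split is not the one the pumping-lemma construction produces, and pumping y need not keep the string in L(N).

no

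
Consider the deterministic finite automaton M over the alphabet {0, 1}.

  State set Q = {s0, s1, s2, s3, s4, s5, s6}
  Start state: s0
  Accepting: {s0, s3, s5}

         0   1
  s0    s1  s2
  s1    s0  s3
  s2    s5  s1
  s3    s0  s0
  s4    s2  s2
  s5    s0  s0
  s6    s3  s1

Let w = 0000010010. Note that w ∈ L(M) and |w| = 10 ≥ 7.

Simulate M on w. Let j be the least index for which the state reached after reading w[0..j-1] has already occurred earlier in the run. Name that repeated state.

State sequence: s0 -0-> s1 -0-> s0 -0-> s1 -0-> s0 -0-> s1 -1-> s3 -0-> s0 -0-> s1 -1-> s3 -0-> s0
First repeat at step 2: s0 was already visited.

The earliest repeat is at step j = 2: M is in s0, which it already visited at step i = 0.

s0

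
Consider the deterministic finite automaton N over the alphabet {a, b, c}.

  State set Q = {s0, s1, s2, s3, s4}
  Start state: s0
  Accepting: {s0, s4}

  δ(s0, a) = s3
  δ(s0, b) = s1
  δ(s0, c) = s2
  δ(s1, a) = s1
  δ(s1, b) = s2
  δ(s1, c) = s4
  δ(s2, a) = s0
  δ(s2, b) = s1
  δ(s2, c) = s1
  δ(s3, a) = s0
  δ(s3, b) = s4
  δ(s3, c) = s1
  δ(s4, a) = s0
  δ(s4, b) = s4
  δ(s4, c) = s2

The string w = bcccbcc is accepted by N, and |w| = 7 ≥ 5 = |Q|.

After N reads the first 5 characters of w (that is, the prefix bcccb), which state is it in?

State sequence: s0 -b-> s1 -c-> s4 -c-> s2 -c-> s1 -b-> s2

After reading 5 characters, N is in state s2.

s2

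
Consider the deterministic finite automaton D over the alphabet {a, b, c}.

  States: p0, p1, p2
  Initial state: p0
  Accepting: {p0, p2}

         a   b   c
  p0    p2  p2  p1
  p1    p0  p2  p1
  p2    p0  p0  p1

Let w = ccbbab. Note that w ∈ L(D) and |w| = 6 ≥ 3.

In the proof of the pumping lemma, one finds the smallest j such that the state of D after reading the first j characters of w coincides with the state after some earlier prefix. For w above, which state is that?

State sequence: p0 -c-> p1 -c-> p1 -b-> p2 -b-> p0 -a-> p2 -b-> p0
First repeat at step 2: p1 was already visited.

The earliest repeat is at step j = 2: D is in p1, which it already visited at step i = 1.
The DFA has 3 states, so the proof of the pumping lemma guarantees a repeated state among the first 3+1 visited; the segment between the two visits is the pumpable y.

p1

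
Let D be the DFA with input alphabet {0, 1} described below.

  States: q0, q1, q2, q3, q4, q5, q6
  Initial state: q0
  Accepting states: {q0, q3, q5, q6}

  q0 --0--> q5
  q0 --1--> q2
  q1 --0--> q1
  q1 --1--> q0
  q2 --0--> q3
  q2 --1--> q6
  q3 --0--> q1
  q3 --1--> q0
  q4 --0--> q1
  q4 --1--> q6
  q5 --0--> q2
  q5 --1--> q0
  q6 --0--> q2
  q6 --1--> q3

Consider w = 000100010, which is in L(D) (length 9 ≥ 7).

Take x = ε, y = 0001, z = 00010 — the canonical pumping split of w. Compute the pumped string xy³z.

00010001000100010

xy^3z = ε·0001·0001·0001·00010 = 00010001000100010.
Reading y = 0001 takes D from q0 back to q0, so after x·y·y·y the machine is still in q0, and z then leads to the accepting state q5. Hence 00010001000100010 ∈ L(D).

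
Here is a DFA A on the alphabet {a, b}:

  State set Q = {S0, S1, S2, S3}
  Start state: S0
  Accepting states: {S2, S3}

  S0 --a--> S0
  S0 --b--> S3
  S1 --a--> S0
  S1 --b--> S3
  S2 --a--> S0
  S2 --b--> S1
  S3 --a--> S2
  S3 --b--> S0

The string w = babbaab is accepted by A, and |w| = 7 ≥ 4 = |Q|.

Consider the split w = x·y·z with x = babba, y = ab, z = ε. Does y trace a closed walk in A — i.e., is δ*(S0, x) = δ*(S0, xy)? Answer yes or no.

no

Run of A on the first 7 characters of w = b a b b a a b:
  step 0: S0  (start)
  step 1: S3  (read b: S0→S3)
  step 2: S2  (read a: S3→S2)
  step 3: S1  (read b: S2→S1)
  step 4: S3  (read b: S1→S3)
  step 5: S2  (read a: S3→S2)
  step 6: S0  (read a: S2→S0)
  step 7: S3  (read b: S0→S3)

After x (step 5): S2. After xy (step 7): S3.
They differ (S2 ≠ S3), so y is not a cycle from the state after x; this split is not the one the pumping-lemma construction produces, and pumping y need not keep the string in L(A).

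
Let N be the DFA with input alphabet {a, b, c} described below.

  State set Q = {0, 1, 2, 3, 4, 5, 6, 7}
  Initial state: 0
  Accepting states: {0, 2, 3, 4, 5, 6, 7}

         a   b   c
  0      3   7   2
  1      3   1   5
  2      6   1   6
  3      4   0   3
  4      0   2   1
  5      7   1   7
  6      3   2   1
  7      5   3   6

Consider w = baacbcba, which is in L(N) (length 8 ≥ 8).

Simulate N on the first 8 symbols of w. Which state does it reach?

6

State sequence: 0 -b-> 7 -a-> 5 -a-> 7 -c-> 6 -b-> 2 -c-> 6 -b-> 2 -a-> 6

After reading 8 characters, N is in state 6.
(This kind of state-tracing is the core of the pumping-lemma construction: with 8 states, pigeonhole forces a repeat within the first 8 steps.)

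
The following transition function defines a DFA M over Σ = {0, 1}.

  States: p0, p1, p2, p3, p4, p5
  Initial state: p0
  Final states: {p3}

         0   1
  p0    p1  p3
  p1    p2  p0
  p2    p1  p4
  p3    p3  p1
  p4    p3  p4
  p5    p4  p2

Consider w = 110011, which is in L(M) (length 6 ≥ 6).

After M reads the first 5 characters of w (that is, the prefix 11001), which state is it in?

Run of M on the first 5 characters of w = 1 1 0 0 1:
  step 0: p0  (start)
  step 1: p3  (read 1: p0→p3)
  step 2: p1  (read 1: p3→p1)
  step 3: p2  (read 0: p1→p2)
  step 4: p1  (read 0: p2→p1)
  step 5: p0  (read 1: p1→p0)

After reading 5 characters, M is in state p0.

p0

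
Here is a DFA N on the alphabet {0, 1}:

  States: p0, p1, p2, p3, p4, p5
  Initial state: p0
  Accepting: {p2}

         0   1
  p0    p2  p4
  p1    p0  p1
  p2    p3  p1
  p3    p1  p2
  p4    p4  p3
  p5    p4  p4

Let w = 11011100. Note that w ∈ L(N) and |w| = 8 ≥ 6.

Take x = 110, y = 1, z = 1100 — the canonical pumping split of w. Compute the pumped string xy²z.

xy^2z = 110·1·1·1100 = 110111100.
Reading y = 1 takes N from p1 back to p1, so after x·y·y the machine is still in p1, and z then leads to the accepting state p2. Hence 110111100 ∈ L(N).

110111100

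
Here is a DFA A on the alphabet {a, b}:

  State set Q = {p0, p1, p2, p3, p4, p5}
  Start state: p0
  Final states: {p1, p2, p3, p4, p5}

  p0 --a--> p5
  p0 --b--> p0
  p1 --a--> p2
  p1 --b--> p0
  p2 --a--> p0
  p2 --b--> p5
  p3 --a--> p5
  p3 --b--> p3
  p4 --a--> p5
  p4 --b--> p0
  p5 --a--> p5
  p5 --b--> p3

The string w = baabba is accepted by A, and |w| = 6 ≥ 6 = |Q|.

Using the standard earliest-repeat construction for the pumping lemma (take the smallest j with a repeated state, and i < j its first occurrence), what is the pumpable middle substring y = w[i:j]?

b

State sequence: p0 -b-> p0 -a-> p5 -a-> p5 -b-> p3 -b-> p3 -a-> p5
First repeat at step 1: p0 was already visited.

So i = 0, j = 1, giving x = w[0:0] = ε, y = w[0:1] = b, z = w[1:6] = aabba.
Check: |xy| = 1 ≤ 6 and |y| = 1 ≥ 1. Reading y takes A from p0 back to p0, so every xyⁱz is accepted.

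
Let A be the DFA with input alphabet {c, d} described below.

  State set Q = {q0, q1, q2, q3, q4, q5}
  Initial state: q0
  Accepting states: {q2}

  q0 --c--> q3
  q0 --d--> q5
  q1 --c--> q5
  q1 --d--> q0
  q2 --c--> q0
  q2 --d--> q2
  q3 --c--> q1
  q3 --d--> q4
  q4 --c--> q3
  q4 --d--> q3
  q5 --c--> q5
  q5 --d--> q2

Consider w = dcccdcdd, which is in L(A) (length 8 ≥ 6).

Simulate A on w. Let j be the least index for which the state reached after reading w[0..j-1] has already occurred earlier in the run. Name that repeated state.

Run of A on w = d c c c d c d d:
  step 0: q0  (start)
  step 1: q5  (read d: q0→q5)
  step 2: q5  (read c: q5→q5)   ← first repeat (q5 seen earlier)
  step 3: q5  (read c: q5→q5)
  step 4: q5  (read c: q5→q5)
  step 5: q2  (read d: q5→q2)
  step 6: q0  (read c: q2→q0)
  step 7: q5  (read d: q0→q5)
  step 8: q2  (read d: q5→q2)

The earliest repeat is at step j = 2: A is in q5, which it already visited at step i = 1.
Pumping length from the standard proof: p = 6 (the number of states). The repeated state found above gives |xy| = j ≤ 6 and |y| = j − i ≥ 1.

q5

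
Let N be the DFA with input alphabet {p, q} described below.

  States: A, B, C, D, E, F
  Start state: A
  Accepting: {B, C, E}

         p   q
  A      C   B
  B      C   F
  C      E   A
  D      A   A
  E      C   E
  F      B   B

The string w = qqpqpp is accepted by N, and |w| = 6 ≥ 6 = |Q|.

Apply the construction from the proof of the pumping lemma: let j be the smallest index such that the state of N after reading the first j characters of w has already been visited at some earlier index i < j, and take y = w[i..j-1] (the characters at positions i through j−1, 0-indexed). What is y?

qp

State sequence: A -q-> B -q-> F -p-> B -q-> F -p-> B -p-> C
First repeat at step 3: B was already visited.

So i = 1, j = 3, giving x = w[0:1] = q, y = w[1:3] = qp, z = w[3:6] = qpp.
Check: |xy| = 3 ≤ 6 and |y| = 2 ≥ 1. Reading y takes N from B back to B, so every xyⁱz is accepted.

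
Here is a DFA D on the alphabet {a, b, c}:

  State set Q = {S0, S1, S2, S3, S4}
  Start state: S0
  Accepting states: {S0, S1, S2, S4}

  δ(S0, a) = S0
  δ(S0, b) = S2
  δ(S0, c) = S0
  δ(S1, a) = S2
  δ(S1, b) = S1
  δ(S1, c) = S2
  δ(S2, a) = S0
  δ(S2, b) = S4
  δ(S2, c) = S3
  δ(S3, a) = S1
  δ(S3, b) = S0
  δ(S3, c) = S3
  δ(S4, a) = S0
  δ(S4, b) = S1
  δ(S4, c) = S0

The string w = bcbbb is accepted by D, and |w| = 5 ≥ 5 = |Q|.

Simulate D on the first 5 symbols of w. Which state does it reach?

S4

Run of D on the first 5 characters of w = b c b b b:
  step 0: S0  (start)
  step 1: S2  (read b: S0→S2)
  step 2: S3  (read c: S2→S3)
  step 3: S0  (read b: S3→S0)
  step 4: S2  (read b: S0→S2)
  step 5: S4  (read b: S2→S4)

After reading 5 characters, D is in state S4.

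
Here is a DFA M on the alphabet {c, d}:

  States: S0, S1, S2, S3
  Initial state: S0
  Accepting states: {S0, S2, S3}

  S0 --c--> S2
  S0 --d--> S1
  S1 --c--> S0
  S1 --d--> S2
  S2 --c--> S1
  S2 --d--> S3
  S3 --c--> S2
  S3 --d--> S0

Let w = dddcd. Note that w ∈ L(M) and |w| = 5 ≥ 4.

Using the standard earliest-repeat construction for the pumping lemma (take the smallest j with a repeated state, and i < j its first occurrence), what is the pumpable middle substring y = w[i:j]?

Run of M on w = d d d c d:
  step 0: S0  (start)
  step 1: S1  (read d: S0→S1)
  step 2: S2  (read d: S1→S2)
  step 3: S3  (read d: S2→S3)
  step 4: S2  (read c: S3→S2)   ← first repeat (S2 seen earlier)
  step 5: S3  (read d: S2→S3)

So i = 2, j = 4, giving x = w[0:2] = dd, y = w[2:4] = dc, z = w[4:5] = d.
Check: |xy| = 4 ≤ 4 and |y| = 2 ≥ 1. Reading y takes M from S2 back to S2, so every xyⁱz is accepted.

dc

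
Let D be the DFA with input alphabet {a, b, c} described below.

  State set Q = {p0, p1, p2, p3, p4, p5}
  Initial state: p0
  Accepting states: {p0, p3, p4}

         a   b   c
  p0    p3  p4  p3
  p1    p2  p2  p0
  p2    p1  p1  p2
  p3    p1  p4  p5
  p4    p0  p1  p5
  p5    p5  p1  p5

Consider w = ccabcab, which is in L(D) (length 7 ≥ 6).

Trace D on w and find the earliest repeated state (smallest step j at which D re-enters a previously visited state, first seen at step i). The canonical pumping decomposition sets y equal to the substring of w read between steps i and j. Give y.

State sequence: p0 -c-> p3 -c-> p5 -a-> p5 -b-> p1 -c-> p0 -a-> p3 -b-> p4
First repeat at step 3: p5 was already visited.

So i = 2, j = 3, giving x = w[0:2] = cc, y = w[2:3] = a, z = w[3:7] = bcab.
Check: |xy| = 3 ≤ 6 and |y| = 1 ≥ 1. Reading y takes D from p5 back to p5, so every xyⁱz is accepted.
With |Q| = 6, pigeonhole forces a state repeat no later than step 6; the substring read between the first and second visits to that state can be pumped.

a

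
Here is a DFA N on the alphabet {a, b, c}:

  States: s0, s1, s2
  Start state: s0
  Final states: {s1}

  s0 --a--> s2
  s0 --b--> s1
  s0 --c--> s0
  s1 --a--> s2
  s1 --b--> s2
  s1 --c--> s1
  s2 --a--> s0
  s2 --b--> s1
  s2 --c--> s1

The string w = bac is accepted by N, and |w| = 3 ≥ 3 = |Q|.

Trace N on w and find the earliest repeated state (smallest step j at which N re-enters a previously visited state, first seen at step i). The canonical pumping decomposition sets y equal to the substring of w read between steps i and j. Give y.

Run of N on w = b a c:
  step 0: s0  (start)
  step 1: s1  (read b: s0→s1)
  step 2: s2  (read a: s1→s2)
  step 3: s1  (read c: s2→s1)   ← first repeat (s1 seen earlier)

So i = 1, j = 3, giving x = w[0:1] = b, y = w[1:3] = ac, z = w[3:3] = ε.
Check: |xy| = 3 ≤ 3 and |y| = 2 ≥ 1. Reading y takes N from s1 back to s1, so every xyⁱz is accepted.
With |Q| = 3, pigeonhole forces a state repeat no later than step 3; the substring read between the first and second visits to that state can be pumped.

ac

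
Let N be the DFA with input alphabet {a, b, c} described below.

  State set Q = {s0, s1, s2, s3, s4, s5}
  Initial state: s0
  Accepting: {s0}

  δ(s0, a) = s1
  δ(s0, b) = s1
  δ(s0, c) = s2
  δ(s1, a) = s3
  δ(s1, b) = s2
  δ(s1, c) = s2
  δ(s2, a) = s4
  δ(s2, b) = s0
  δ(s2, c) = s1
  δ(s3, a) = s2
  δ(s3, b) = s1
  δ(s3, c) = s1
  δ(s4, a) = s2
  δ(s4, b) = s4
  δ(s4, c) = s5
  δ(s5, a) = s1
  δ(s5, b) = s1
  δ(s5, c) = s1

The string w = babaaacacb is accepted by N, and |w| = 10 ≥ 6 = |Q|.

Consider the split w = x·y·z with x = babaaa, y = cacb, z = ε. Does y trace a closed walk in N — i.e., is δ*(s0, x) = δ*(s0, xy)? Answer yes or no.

Run of N on the first 10 characters of w = b a b a a a c a c b:
  step 0: s0  (start)
  step 1: s1  (read b: s0→s1)
  step 2: s3  (read a: s1→s3)
  step 3: s1  (read b: s3→s1)
  step 4: s3  (read a: s1→s3)
  step 5: s2  (read a: s3→s2)
  step 6: s4  (read a: s2→s4)
  step 7: s5  (read c: s4→s5)
  step 8: s1  (read a: s5→s1)
  step 9: s2  (read c: s1→s2)
  step 10: s0  (read b: s2→s0)

After x (step 6): s4. After xy (step 10): s0.
They differ (s4 ≠ s0), so y is not a cycle from the state after x; this split is not the one the pumping-lemma construction produces, and pumping y need not keep the string in L(N).

no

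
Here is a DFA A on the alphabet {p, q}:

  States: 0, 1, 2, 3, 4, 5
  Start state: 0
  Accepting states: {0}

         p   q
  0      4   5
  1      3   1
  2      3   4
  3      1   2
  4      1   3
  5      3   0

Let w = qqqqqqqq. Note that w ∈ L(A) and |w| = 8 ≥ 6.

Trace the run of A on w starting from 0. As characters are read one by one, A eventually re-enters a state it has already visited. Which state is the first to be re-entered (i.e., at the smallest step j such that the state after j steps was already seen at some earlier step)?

Run of A on w = q q q q q q q q:
  step 0: 0  (start)
  step 1: 5  (read q: 0→5)
  step 2: 0  (read q: 5→0)   ← first repeat (0 seen earlier)
  step 3: 5  (read q: 0→5)
  step 4: 0  (read q: 5→0)
  step 5: 5  (read q: 0→5)
  step 6: 0  (read q: 5→0)
  step 7: 5  (read q: 0→5)
  step 8: 0  (read q: 5→0)

The earliest repeat is at step j = 2: A is in 0, which it already visited at step i = 0.
Since A has 6 states, any run of length ≥ 6 visits 6+1 states, so by pigeonhole some state repeats within the first 6 steps — that repeat gives the pumpable loop.

0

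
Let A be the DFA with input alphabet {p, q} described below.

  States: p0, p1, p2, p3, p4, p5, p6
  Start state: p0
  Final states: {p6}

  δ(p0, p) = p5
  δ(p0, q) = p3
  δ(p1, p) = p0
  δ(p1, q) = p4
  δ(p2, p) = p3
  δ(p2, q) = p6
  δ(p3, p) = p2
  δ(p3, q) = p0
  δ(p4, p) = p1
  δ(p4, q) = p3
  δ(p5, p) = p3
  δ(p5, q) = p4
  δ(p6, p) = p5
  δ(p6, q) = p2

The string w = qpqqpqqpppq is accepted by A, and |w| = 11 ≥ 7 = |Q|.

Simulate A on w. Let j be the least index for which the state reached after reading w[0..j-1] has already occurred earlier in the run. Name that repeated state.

p2

Run of A on w = q p q q p q q p p p q:
  step 0: p0  (start)
  step 1: p3  (read q: p0→p3)
  step 2: p2  (read p: p3→p2)
  step 3: p6  (read q: p2→p6)
  step 4: p2  (read q: p6→p2)   ← first repeat (p2 seen earlier)
  step 5: p3  (read p: p2→p3)
  step 6: p0  (read q: p3→p0)
  step 7: p3  (read q: p0→p3)
  step 8: p2  (read p: p3→p2)
  step 9: p3  (read p: p2→p3)
  step 10: p2  (read p: p3→p2)
  step 11: p6  (read q: p2→p6)

The earliest repeat is at step j = 4: A is in p2, which it already visited at step i = 2.
With |Q| = 7, pigeonhole forces a state repeat no later than step 7; the substring read between the first and second visits to that state can be pumped.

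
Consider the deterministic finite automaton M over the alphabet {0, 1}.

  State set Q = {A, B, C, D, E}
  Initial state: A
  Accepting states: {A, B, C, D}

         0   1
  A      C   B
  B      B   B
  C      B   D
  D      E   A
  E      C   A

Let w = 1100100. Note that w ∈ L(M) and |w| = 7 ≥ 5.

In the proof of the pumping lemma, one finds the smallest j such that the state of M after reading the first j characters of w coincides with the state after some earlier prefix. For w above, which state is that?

B

State sequence: A -1-> B -1-> B -0-> B -0-> B -1-> B -0-> B -0-> B
First repeat at step 2: B was already visited.

The earliest repeat is at step j = 2: M is in B, which it already visited at step i = 1.
Pumping length from the standard proof: p = 5 (the number of states). The repeated state found above gives |xy| = j ≤ 5 and |y| = j − i ≥ 1.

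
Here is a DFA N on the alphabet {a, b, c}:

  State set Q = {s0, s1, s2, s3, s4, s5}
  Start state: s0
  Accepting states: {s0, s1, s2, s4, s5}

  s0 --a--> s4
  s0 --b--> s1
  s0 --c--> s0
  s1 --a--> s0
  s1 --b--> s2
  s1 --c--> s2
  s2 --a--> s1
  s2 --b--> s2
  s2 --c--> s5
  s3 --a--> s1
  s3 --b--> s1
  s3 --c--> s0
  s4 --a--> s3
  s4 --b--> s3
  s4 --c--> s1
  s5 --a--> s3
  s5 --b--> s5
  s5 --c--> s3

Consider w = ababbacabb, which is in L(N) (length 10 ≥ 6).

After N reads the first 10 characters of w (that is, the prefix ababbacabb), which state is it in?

s2

State sequence: s0 -a-> s4 -b-> s3 -a-> s1 -b-> s2 -b-> s2 -a-> s1 -c-> s2 -a-> s1 -b-> s2 -b-> s2

After reading 10 characters, N is in state s2.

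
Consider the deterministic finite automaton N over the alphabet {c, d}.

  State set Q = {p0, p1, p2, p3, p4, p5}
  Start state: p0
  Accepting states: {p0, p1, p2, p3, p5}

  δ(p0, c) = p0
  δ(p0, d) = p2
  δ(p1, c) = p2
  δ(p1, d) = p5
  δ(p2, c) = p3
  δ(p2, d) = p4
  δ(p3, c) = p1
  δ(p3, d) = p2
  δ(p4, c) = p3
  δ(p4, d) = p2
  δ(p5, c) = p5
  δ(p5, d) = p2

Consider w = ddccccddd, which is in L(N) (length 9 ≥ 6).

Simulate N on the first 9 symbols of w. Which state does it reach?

State sequence: p0 -d-> p2 -d-> p4 -c-> p3 -c-> p1 -c-> p2 -c-> p3 -d-> p2 -d-> p4 -d-> p2

After reading 9 characters, N is in state p2.
(This kind of state-tracing is the core of the pumping-lemma construction: with 6 states, pigeonhole forces a repeat within the first 6 steps.)

p2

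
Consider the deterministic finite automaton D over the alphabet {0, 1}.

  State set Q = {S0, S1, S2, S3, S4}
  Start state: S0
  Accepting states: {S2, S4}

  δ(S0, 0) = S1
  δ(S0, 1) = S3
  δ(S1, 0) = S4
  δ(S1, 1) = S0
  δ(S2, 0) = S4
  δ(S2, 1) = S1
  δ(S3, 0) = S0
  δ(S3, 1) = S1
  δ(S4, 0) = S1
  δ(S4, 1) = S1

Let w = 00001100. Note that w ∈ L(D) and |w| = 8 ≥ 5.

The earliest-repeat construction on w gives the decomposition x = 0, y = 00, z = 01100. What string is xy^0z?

001100

xy⁰z = xz = 0·01100 = 001100.
Reading y = 00 takes D from S1 back to S1, so after x the machine is still in S1, and z then leads to the accepting state S4. Hence 001100 ∈ L(D).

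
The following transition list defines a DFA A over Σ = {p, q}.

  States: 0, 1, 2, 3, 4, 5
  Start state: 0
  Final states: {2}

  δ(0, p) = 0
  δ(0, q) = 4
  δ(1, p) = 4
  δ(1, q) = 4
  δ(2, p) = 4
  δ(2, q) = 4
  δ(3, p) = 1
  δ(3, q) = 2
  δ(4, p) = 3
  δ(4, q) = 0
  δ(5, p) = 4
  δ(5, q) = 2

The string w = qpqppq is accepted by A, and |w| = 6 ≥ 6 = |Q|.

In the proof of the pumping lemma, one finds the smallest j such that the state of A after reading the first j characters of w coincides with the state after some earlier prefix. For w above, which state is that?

4

Run of A on w = q p q p p q:
  step 0: 0  (start)
  step 1: 4  (read q: 0→4)
  step 2: 3  (read p: 4→3)
  step 3: 2  (read q: 3→2)
  step 4: 4  (read p: 2→4)   ← first repeat (4 seen earlier)
  step 5: 3  (read p: 4→3)
  step 6: 2  (read q: 3→2)

The earliest repeat is at step j = 4: A is in 4, which it already visited at step i = 1.
The DFA has 6 states, so the proof of the pumping lemma guarantees a repeated state among the first 6+1 visited; the segment between the two visits is the pumpable y.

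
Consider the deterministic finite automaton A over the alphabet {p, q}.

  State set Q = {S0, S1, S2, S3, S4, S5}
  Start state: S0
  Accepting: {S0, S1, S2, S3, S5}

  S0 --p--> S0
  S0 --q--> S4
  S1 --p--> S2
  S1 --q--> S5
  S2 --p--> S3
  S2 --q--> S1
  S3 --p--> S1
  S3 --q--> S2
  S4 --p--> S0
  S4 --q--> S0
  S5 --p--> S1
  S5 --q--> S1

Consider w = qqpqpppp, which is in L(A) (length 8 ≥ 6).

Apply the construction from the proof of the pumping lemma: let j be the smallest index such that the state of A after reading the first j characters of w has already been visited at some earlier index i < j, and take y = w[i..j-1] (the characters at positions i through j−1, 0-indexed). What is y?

qq

State sequence: S0 -q-> S4 -q-> S0 -p-> S0 -q-> S4 -p-> S0 -p-> S0 -p-> S0 -p-> S0
First repeat at step 2: S0 was already visited.

So i = 0, j = 2, giving x = w[0:0] = ε, y = w[0:2] = qq, z = w[2:8] = pqpppp.
Check: |xy| = 2 ≤ 6 and |y| = 2 ≥ 1. Reading y takes A from S0 back to S0, so every xyⁱz is accepted.
Since A has 6 states, any run of length ≥ 6 visits 6+1 states, so by pigeonhole some state repeats within the first 6 steps — that repeat gives the pumpable loop.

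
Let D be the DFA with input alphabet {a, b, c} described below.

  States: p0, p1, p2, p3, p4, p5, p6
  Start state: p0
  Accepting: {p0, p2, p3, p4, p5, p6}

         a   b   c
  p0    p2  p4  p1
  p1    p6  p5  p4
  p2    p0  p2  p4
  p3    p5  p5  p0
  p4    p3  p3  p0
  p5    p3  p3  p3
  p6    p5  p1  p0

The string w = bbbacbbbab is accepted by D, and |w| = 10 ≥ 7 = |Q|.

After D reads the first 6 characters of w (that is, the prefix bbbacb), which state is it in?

State sequence: p0 -b-> p4 -b-> p3 -b-> p5 -a-> p3 -c-> p0 -b-> p4

After reading 6 characters, D is in state p4.

p4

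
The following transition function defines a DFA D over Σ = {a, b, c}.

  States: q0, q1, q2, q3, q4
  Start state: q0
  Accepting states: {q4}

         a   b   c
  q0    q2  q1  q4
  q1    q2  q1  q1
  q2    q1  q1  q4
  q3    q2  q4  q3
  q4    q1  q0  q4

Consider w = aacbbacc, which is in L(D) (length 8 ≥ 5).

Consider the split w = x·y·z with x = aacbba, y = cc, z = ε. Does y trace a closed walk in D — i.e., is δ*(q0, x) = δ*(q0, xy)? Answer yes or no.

Run of D on the first 8 characters of w = a a c b b a c c:
  step 0: q0  (start)
  step 1: q2  (read a: q0→q2)
  step 2: q1  (read a: q2→q1)
  step 3: q1  (read c: q1→q1)
  step 4: q1  (read b: q1→q1)
  step 5: q1  (read b: q1→q1)
  step 6: q2  (read a: q1→q2)
  step 7: q4  (read c: q2→q4)
  step 8: q4  (read c: q4→q4)

After x (step 6): q2. After xy (step 8): q4.
They differ (q2 ≠ q4), so y is not a cycle from the state after x; this split is not the one the pumping-lemma construction produces, and pumping y need not keep the string in L(D).

no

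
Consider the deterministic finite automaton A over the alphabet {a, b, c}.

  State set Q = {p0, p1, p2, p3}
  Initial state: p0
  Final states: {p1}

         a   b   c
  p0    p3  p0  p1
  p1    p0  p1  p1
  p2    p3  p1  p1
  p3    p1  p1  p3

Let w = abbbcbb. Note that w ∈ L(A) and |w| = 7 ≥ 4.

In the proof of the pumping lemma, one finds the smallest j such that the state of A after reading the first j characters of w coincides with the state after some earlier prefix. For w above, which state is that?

State sequence: p0 -a-> p3 -b-> p1 -b-> p1 -b-> p1 -c-> p1 -b-> p1 -b-> p1
First repeat at step 3: p1 was already visited.

The earliest repeat is at step j = 3: A is in p1, which it already visited at step i = 2.
With |Q| = 4, pigeonhole forces a state repeat no later than step 4; the substring read between the first and second visits to that state can be pumped.

p1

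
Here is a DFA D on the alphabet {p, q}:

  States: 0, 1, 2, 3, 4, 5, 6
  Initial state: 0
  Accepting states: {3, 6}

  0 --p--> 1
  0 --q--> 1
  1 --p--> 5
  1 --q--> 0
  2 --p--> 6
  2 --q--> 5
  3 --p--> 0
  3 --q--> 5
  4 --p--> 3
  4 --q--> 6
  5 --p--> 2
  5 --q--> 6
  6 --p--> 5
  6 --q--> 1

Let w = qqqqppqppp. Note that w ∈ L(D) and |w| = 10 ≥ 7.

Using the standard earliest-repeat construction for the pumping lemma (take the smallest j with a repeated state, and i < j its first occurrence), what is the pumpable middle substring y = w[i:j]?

qq

Run of D on w = q q q q p p q p p p:
  step 0: 0  (start)
  step 1: 1  (read q: 0→1)
  step 2: 0  (read q: 1→0)   ← first repeat (0 seen earlier)
  step 3: 1  (read q: 0→1)
  step 4: 0  (read q: 1→0)
  step 5: 1  (read p: 0→1)
  step 6: 5  (read p: 1→5)
  step 7: 6  (read q: 5→6)
  step 8: 5  (read p: 6→5)
  step 9: 2  (read p: 5→2)
  step 10: 6  (read p: 2→6)

So i = 0, j = 2, giving x = w[0:0] = ε, y = w[0:2] = qq, z = w[2:10] = qqppqppp.
Check: |xy| = 2 ≤ 7 and |y| = 2 ≥ 1. Reading y takes D from 0 back to 0, so every xyⁱz is accepted.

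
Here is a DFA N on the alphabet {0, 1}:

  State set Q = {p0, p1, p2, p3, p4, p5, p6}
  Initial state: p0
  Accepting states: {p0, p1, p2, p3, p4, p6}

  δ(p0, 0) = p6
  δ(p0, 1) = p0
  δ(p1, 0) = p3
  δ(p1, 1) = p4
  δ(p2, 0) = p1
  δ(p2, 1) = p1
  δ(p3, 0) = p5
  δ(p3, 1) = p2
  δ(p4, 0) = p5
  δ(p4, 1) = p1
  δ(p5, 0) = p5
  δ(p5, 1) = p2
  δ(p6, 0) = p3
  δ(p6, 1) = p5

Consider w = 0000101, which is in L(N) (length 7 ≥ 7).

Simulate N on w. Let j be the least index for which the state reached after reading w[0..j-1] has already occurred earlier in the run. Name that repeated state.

p5

Run of N on w = 0 0 0 0 1 0 1:
  step 0: p0  (start)
  step 1: p6  (read 0: p0→p6)
  step 2: p3  (read 0: p6→p3)
  step 3: p5  (read 0: p3→p5)
  step 4: p5  (read 0: p5→p5)   ← first repeat (p5 seen earlier)
  step 5: p2  (read 1: p5→p2)
  step 6: p1  (read 0: p2→p1)
  step 7: p4  (read 1: p1→p4)

The earliest repeat is at step j = 4: N is in p5, which it already visited at step i = 3.
With |Q| = 7, pigeonhole forces a state repeat no later than step 7; the substring read between the first and second visits to that state can be pumped.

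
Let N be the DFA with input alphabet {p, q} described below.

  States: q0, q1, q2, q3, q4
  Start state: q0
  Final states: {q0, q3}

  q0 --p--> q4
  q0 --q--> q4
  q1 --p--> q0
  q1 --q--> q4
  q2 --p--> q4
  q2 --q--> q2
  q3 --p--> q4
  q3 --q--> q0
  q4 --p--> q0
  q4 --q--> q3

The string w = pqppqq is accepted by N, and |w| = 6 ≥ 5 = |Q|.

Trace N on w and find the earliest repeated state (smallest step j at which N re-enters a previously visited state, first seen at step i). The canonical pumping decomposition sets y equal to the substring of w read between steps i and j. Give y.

qp

State sequence: q0 -p-> q4 -q-> q3 -p-> q4 -p-> q0 -q-> q4 -q-> q3
First repeat at step 3: q4 was already visited.

So i = 1, j = 3, giving x = w[0:1] = p, y = w[1:3] = qp, z = w[3:6] = pqq.
Check: |xy| = 3 ≤ 5 and |y| = 2 ≥ 1. Reading y takes N from q4 back to q4, so every xyⁱz is accepted.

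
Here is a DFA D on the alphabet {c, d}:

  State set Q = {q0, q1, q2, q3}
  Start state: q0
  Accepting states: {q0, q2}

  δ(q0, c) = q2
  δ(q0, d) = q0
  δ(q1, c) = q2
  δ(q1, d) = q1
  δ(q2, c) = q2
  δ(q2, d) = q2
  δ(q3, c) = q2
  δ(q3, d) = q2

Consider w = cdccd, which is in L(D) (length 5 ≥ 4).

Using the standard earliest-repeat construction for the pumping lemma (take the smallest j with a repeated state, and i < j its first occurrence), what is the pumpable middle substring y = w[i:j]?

d

State sequence: q0 -c-> q2 -d-> q2 -c-> q2 -c-> q2 -d-> q2
First repeat at step 2: q2 was already visited.

So i = 1, j = 2, giving x = w[0:1] = c, y = w[1:2] = d, z = w[2:5] = ccd.
Check: |xy| = 2 ≤ 4 and |y| = 1 ≥ 1. Reading y takes D from q2 back to q2, so every xyⁱz is accepted.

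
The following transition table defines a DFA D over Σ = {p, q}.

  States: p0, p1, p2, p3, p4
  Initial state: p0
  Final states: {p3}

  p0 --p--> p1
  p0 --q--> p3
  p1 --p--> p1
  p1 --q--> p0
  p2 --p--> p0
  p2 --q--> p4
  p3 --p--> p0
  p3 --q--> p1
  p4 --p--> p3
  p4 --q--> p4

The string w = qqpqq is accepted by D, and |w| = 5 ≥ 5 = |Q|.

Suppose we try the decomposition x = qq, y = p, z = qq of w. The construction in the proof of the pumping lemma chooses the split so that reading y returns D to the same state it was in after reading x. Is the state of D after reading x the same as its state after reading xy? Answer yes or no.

State sequence: p0 -q-> p3 -q-> p1 -p-> p1

After x (step 2): p1. After xy (step 3): p1.
They match, so y = p drives D around a cycle from p1 back to itself; pumping y any number of times keeps D in p1 before reading z, and xyⁱz ∈ L(D) for every i ≥ 0.

yes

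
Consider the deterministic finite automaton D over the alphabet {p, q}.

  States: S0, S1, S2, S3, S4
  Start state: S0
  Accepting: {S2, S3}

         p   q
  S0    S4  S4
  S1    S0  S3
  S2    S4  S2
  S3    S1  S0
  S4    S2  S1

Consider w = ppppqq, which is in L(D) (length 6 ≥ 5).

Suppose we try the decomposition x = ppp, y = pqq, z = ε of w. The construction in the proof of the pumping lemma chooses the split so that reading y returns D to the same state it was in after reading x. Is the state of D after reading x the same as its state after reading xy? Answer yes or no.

State sequence: S0 -p-> S4 -p-> S2 -p-> S4 -p-> S2 -q-> S2 -q-> S2

After x (step 3): S4. After xy (step 6): S2.
They differ (S4 ≠ S2), so y is not a cycle from the state after x; this split is not the one the pumping-lemma construction produces, and pumping y need not keep the string in L(D).

no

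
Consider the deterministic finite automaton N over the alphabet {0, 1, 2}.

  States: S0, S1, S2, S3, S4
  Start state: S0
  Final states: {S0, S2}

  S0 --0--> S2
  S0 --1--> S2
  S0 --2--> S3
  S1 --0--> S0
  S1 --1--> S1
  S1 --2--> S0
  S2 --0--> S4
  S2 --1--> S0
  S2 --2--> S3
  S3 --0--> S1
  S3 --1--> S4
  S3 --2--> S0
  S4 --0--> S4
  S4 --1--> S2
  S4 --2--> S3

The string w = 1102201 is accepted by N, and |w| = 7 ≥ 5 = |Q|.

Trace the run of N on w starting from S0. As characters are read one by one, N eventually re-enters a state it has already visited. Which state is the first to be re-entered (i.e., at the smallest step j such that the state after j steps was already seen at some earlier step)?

Run of N on w = 1 1 0 2 2 0 1:
  step 0: S0  (start)
  step 1: S2  (read 1: S0→S2)
  step 2: S0  (read 1: S2→S0)   ← first repeat (S0 seen earlier)
  step 3: S2  (read 0: S0→S2)
  step 4: S3  (read 2: S2→S3)
  step 5: S0  (read 2: S3→S0)
  step 6: S2  (read 0: S0→S2)
  step 7: S0  (read 1: S2→S0)

The earliest repeat is at step j = 2: N is in S0, which it already visited at step i = 0.
The DFA has 5 states, so the proof of the pumping lemma guarantees a repeated state among the first 5+1 visited; the segment between the two visits is the pumpable y.

S0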